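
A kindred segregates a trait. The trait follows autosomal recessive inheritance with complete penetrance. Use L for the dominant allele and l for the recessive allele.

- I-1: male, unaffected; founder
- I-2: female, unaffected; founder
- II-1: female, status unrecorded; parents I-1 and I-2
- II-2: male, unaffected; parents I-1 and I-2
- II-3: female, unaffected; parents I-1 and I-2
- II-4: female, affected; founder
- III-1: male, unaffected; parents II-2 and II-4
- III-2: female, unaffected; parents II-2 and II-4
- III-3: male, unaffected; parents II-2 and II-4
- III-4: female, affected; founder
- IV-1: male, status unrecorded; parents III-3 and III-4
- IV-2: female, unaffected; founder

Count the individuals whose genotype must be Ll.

Obligate heterozygotes: III-1 is unaffected so carries L and received l from II-4 (ll), so III-1 is Ll; III-2 is unaffected so carries L and received l from II-4 (ll), so III-2 is Ll; III-3 is unaffected so carries L and received l from II-4 (ll), so III-3 is Ll.
Every other individual is either homozygous by phenotype or has at least one consistent homozygous assignment, so the count is 3.

3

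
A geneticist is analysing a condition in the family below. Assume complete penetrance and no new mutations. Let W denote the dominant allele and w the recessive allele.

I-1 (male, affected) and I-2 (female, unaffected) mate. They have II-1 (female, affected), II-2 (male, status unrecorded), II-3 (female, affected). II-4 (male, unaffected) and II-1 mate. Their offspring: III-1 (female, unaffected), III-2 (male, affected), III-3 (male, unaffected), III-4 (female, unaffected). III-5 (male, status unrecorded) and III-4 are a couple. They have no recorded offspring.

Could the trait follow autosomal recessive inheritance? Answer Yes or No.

Yes

A consistent assignment under autosomal recessive exists: I-1 ww, I-2 Ww, II-1 ww, II-2 Ww, II-3 ww, II-4 Ww, III-1 Ww, III-2 ww, III-3 Ww, III-4 Ww, III-5 WW.
In this assignment every recorded phenotype matches its genotype and every non-founder's genotype is obtainable from its parents' genotypes, so the pedigree is consistent.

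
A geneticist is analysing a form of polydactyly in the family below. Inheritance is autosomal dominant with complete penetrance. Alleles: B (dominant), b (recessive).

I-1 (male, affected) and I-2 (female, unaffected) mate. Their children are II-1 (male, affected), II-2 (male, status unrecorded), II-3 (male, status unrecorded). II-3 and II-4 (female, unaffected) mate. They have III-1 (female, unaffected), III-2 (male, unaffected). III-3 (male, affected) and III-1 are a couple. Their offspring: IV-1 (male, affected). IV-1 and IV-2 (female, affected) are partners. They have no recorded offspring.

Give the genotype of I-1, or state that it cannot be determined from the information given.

cannot be determined

I-1's phenotype allows BB or Bb, and no parent or child forces a single allele at both positions; consistent genotype assignments exist with I-1 as BB or Bb.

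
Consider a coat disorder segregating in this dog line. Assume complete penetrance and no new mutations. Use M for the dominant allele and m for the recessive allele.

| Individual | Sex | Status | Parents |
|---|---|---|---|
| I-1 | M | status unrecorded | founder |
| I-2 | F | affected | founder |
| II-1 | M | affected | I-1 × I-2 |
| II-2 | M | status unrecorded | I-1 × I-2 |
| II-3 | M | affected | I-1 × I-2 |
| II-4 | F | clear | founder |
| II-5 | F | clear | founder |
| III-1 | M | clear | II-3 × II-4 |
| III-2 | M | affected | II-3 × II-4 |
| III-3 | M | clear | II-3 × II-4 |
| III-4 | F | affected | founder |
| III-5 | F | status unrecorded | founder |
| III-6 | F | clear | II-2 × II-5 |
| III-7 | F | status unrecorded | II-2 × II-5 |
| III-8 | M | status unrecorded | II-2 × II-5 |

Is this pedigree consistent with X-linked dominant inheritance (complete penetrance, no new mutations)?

No

Under X-linked dominant, III-2 (affected, male) cannot arise from II-3 (affected) × II-4 (clear).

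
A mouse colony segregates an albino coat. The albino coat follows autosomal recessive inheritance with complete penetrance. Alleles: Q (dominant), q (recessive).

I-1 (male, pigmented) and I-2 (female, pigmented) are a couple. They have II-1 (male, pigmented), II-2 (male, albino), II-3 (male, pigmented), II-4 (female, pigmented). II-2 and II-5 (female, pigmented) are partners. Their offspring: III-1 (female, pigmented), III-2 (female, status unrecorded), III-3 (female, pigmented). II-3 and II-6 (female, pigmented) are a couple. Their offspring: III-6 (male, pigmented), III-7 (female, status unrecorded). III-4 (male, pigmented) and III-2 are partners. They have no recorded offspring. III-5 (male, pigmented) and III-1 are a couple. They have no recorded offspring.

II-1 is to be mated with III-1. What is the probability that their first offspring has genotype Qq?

I-1 is pigmented so carries Q and passed q to II-2 (qq), so I-1 is Qq.
I-2 is pigmented so carries Q and passed q to II-2 (qq), so I-2 is Qq.
II-1 is a pigmented offspring of I-1 (Qq) × I-2 (Qq), whose cross gives 1/4 QQ : 1/2 Qq : 1/4 qq; conditioning on being pigmented, II-1 is QQ with probability 1/3, Qq with probability 2/3.
III-1 is pigmented so carries Q and received q from II-2 (qq), so III-1 is Qq.
Summing over parental genotype combinations, P(offspring has genotype Qq) = 1/3·1/2 + 2/3·1/2 = 1/2.

1/2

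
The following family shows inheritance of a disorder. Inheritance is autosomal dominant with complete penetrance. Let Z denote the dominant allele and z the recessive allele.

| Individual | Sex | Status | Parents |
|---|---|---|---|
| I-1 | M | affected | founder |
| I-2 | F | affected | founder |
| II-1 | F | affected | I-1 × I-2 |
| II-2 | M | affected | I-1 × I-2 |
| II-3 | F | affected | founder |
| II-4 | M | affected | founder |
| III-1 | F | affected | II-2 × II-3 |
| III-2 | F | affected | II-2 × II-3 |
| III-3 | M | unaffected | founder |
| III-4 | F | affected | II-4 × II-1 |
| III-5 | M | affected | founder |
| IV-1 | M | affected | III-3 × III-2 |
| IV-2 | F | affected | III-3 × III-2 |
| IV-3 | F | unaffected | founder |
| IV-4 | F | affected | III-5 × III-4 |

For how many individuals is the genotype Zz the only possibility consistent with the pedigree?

2

Obligate heterozygotes: IV-1 is affected so carries Z and received z from III-3 (zz), so IV-1 is Zz; IV-2 is affected so carries Z and received z from III-3 (zz), so IV-2 is Zz.
Every other individual is either homozygous by phenotype or has at least one consistent homozygous assignment, so the count is 2.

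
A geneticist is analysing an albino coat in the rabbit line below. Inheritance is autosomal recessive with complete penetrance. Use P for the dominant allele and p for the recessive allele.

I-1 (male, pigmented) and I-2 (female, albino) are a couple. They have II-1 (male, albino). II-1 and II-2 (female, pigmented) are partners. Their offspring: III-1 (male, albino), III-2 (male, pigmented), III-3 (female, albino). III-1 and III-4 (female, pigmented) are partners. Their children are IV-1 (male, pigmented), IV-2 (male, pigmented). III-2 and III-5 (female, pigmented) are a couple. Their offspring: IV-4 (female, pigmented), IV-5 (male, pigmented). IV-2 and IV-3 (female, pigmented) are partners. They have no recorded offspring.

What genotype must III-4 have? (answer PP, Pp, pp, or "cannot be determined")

cannot be determined

III-4's phenotype allows PP or Pp, and no parent or child forces a single allele at both positions; consistent genotype assignments exist with III-4 as PP or Pp.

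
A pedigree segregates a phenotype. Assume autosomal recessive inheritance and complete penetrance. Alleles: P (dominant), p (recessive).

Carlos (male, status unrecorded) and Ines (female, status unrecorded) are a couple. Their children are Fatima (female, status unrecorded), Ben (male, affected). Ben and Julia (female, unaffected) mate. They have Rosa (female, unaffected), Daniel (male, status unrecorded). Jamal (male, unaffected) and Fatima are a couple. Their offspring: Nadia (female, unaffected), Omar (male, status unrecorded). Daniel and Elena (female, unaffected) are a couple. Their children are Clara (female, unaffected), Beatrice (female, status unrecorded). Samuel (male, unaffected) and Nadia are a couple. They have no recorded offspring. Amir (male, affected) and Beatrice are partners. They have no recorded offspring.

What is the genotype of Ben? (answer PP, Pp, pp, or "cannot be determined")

Ben is affected, so Ben is pp.

pp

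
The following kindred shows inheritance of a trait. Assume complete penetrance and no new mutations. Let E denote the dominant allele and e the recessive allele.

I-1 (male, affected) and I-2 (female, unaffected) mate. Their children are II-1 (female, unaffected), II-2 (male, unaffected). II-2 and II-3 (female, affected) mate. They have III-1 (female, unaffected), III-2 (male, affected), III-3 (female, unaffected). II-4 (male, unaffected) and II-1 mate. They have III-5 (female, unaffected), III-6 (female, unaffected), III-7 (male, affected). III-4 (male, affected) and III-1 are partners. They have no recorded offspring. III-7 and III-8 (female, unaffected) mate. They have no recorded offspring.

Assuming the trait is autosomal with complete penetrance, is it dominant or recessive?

recessive

II-4 and II-1 are both unaffected yet have an affected child III-7. Under dominance, an affected child requires at least one affected parent, so the trait cannot be dominant.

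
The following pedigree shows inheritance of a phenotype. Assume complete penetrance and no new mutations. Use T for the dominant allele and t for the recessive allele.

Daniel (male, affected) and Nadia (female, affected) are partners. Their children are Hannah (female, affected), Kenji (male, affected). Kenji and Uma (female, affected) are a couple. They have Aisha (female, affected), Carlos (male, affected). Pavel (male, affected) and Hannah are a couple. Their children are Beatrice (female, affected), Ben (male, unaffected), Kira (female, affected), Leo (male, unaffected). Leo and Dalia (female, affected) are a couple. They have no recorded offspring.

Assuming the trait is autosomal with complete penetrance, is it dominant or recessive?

dominant

Pavel and Hannah are both affected yet have an unaffected child Ben. Under a recessive model two affected parents are homozygous and every child would be affected, so the trait cannot be recessive.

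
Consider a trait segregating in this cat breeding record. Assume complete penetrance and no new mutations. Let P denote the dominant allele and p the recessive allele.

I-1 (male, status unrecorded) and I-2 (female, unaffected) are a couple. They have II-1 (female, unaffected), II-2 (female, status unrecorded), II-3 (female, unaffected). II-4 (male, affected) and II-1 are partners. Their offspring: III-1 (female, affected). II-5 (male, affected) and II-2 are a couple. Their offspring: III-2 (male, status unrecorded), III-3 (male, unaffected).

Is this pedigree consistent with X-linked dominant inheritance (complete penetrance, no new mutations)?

Yes

A consistent assignment under X-linked dominant exists: I-1 X^p Y, I-2 X^p X^p, II-1 X^p X^p, II-2 X^p X^p, II-3 X^p X^p, II-4 X^P Y, II-5 X^P Y, III-1 X^P X^p, III-2 X^p Y, III-3 X^p Y.
In this assignment every recorded phenotype matches its genotype and every non-founder's genotype is obtainable from its parents' genotypes, so the pedigree is consistent.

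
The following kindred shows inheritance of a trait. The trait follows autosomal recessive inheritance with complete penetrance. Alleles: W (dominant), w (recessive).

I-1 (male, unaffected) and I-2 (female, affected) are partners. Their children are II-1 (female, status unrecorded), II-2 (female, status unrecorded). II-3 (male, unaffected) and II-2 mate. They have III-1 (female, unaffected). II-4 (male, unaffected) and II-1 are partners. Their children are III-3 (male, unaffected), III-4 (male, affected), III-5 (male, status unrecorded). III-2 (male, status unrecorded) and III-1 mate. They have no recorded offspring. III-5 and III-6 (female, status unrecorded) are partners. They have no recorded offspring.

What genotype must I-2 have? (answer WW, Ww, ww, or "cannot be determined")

I-2 is affected, so I-2 is ww.

ww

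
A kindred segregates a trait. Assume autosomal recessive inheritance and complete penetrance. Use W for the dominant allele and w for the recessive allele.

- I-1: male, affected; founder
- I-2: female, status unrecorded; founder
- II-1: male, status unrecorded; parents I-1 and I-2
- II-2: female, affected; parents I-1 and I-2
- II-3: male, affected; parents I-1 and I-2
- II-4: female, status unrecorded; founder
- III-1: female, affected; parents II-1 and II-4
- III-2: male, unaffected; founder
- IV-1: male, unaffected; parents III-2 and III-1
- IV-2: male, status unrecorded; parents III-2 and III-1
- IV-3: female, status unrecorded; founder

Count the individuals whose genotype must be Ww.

Obligate heterozygotes: IV-1 is unaffected so carries W and received w from III-1 (ww), so IV-1 is Ww.
Every other individual is either homozygous by phenotype or has at least one consistent homozygous assignment, so the count is 1.

1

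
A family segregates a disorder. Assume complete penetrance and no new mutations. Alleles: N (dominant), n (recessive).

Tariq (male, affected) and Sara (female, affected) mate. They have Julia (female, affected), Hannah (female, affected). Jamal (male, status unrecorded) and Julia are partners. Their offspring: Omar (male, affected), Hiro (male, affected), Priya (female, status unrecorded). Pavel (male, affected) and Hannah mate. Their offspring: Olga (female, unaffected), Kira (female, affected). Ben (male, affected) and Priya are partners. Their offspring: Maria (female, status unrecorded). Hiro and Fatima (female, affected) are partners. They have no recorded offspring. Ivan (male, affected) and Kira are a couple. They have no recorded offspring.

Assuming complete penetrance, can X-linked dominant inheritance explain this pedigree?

Under X-linked dominant, Olga (unaffected, female) cannot arise from Pavel (affected) × Hannah (affected).

No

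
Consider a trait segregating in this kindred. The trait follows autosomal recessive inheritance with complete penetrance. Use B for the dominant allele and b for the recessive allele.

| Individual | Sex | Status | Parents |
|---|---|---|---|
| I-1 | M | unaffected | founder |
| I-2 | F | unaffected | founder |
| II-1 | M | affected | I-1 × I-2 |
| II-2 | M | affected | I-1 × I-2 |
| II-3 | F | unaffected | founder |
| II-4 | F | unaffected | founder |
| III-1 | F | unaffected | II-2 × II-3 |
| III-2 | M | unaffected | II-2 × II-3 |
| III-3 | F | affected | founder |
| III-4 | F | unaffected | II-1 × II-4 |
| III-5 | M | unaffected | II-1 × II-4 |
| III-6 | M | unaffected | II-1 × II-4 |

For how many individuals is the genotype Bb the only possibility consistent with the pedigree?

Obligate heterozygotes: I-1 is unaffected so carries B and passed b to II-1 (bb), so I-1 is Bb; I-2 is unaffected so carries B and passed b to II-1 (bb), so I-2 is Bb; III-1 is unaffected so carries B and received b from II-2 (bb), so III-1 is Bb; III-2 is unaffected so carries B and received b from II-2 (bb), so III-2 is Bb; III-4 is unaffected so carries B and received b from II-1 (bb), so III-4 is Bb; III-5 is unaffected so carries B and received b from II-1 (bb), so III-5 is Bb; III-6 is unaffected so carries B and received b from II-1 (bb), so III-6 is Bb.
Every other individual is either homozygous by phenotype or has at least one consistent homozygous assignment, so the count is 7.

7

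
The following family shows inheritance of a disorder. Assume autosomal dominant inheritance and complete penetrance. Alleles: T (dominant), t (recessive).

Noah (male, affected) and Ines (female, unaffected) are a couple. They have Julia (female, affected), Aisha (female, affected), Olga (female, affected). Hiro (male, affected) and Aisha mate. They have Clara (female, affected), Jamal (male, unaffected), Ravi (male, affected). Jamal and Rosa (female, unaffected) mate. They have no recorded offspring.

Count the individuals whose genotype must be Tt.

Obligate heterozygotes: Julia is affected so carries T and received t from Ines (tt), so Julia is Tt; Aisha is affected so carries T and received t from Ines (tt), so Aisha is Tt; Olga is affected so carries T and received t from Ines (tt), so Olga is Tt; Hiro is affected so carries T and passed t to Jamal (tt), so Hiro is Tt.
Every other individual is either homozygous by phenotype or has at least one consistent homozygous assignment, so the count is 4.

4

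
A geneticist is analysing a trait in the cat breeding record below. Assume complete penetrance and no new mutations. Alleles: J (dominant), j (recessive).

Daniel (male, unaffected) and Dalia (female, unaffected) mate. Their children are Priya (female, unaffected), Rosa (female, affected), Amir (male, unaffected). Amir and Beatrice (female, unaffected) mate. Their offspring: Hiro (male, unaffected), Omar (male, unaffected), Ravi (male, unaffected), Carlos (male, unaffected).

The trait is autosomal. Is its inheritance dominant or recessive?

recessive

Daniel and Dalia are both unaffected yet have an affected child Rosa. Under dominance, an affected child requires at least one affected parent, so the trait cannot be dominant.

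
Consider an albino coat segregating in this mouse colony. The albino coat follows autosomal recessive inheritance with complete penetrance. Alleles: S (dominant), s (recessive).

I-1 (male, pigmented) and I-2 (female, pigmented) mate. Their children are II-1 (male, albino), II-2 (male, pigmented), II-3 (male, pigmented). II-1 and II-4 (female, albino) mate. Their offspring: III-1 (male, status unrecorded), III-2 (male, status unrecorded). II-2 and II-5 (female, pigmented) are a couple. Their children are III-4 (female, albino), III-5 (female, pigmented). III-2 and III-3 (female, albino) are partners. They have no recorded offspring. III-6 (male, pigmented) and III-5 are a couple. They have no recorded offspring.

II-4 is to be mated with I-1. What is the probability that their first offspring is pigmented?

II-4 is albino, so II-4 is ss.
I-1 is pigmented so carries S and passed s to II-1 (ss), so I-1 is Ss.
The cross gives 1/2 Ss : 1/2 ss, so P(offspring is pigmented) = 1/2.

1/2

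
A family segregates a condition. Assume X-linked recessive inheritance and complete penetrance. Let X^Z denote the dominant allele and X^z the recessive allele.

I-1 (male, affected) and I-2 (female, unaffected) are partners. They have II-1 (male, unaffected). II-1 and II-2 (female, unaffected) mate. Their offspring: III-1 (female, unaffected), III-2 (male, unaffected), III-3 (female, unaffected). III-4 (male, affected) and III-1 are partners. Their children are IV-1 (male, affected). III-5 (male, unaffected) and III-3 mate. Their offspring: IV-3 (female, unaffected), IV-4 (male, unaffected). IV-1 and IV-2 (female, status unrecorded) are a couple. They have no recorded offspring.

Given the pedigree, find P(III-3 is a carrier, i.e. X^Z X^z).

II-1 is unaffected, so II-1 is X^Z Y.
II-2 is unaffected so carries Z and passed z to III-1 (X^Z X^z, whose Z came from II-1), so II-2 is X^Z X^z.
Their cross gives offspring ratios 1/2 X^Z X^Z : 1/2 X^Z X^z. Conditioning on III-3 being unaffected, P(X^Z X^z) = 1/2 / 1 = 1/2 before taking III-3's own offspring into account.
III-5 is unaffected, so III-5 is X^Z Y.
Now use III-3's offspring. Probability of each recorded status — unaffected son IV-4: 1/2 if III-3 is X^Z X^z, 1 if X^Z X^Z. (IV-3: equally likely either way, so uninformative.)
Bayes: P(X^Z X^z) = 1/2·1/2 / (1/2·1/2 + 1/2·1) = 1/3.

1/3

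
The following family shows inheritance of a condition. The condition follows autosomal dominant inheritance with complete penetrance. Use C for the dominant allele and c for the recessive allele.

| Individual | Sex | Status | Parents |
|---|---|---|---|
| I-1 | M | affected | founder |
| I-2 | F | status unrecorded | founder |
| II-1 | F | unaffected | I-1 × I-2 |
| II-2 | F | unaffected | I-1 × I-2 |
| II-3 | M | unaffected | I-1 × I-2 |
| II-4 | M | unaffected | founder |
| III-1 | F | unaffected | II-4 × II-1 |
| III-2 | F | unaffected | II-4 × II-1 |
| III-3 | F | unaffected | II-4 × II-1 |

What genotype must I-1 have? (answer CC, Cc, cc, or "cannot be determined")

From phenotype alone, I-1 is CC or Cc.
I-1 is affected so carries C and passed c to II-1 (cc), so I-1 is Cc.

Cc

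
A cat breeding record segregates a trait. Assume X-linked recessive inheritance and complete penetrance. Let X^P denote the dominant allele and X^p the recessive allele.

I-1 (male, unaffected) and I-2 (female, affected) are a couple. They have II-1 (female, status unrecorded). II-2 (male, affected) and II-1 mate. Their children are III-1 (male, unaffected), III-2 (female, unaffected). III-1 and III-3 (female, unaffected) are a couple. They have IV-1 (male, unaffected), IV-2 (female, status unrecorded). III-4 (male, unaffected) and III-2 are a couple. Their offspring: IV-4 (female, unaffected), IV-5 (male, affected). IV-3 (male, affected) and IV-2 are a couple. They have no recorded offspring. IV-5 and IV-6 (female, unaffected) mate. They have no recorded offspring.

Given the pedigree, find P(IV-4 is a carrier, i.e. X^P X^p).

1/2

III-4 is unaffected, so III-4 is X^P Y.
III-2 is unaffected so carries P and received p from II-2 (X^p Y), so III-2 is X^P X^p.
Their cross gives offspring ratios 1/2 X^P X^P : 1/2 X^P X^p. Conditioning on IV-4 being unaffected, P(X^P X^p) = 1/2 / 1 = 1/2.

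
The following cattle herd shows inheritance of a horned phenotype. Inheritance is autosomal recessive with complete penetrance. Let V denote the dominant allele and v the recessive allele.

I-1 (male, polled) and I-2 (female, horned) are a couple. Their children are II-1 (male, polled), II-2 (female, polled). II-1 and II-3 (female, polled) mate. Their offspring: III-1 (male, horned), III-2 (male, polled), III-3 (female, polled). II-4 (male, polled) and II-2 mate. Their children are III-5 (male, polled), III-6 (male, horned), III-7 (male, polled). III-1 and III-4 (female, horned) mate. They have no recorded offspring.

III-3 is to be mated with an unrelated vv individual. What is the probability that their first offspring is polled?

II-1 is polled so carries V and received v from I-2 (vv), so II-1 is Vv.
II-3 is polled so carries V and passed v to III-1 (vv), so II-3 is Vv.
III-3 is a polled offspring of II-1 (Vv) × II-3 (Vv), whose cross gives 1/4 VV : 1/2 Vv : 1/4 vv; conditioning on being polled, III-3 is VV with probability 1/3, Vv with probability 2/3.
Summing over parental genotype combinations, P(offspring is polled) = 1/3·1 + 2/3·1/2 = 2/3.

2/3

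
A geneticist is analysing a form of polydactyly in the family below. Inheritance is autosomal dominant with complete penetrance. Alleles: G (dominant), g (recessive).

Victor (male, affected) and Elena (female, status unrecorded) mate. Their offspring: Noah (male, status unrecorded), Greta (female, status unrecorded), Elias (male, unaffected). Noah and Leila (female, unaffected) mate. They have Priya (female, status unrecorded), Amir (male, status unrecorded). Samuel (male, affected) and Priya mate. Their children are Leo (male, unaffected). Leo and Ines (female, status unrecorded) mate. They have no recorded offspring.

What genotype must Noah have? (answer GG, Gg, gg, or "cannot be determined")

cannot be determined

Noah's phenotype is unrecorded, and no parent or child forces a single allele at both positions; consistent genotype assignments exist with Noah as GG or Gg or gg.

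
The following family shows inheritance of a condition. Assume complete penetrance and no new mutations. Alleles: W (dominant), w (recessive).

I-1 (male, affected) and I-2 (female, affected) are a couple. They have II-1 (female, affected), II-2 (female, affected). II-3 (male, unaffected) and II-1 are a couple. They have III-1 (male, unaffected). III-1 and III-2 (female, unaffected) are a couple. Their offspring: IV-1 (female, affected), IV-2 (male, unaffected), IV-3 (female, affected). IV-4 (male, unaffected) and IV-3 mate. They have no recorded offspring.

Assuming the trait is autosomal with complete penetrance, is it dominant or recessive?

recessive

III-1 and III-2 are both unaffected yet have an affected child IV-1. Under dominance, an affected child requires at least one affected parent, so the trait cannot be dominant.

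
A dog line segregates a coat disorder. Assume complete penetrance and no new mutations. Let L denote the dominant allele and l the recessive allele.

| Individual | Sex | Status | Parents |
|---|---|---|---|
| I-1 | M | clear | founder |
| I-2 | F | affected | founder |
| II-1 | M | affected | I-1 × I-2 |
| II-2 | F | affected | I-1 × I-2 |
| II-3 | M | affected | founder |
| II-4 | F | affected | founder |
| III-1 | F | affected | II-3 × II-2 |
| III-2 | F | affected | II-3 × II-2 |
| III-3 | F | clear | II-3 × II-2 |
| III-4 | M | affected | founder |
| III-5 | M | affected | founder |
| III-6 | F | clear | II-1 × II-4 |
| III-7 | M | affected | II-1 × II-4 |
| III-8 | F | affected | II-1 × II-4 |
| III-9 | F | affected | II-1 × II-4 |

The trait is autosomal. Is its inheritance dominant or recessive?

II-3 and II-2 are both affected yet have a clear child III-3. Under a recessive model two affected parents are homozygous and every child would be affected, so the trait cannot be recessive.

dominant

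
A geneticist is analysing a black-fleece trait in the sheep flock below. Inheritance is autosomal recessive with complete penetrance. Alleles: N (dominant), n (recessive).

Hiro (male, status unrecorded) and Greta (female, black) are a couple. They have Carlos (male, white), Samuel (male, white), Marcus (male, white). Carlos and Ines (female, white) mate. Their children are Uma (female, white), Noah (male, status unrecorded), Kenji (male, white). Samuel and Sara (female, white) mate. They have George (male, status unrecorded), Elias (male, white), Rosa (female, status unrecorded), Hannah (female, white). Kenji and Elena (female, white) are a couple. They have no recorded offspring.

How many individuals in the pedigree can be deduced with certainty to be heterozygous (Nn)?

Obligate heterozygotes: Carlos is white so carries N and received n from Greta (nn), so Carlos is Nn; Samuel is white so carries N and received n from Greta (nn), so Samuel is Nn; Marcus is white so carries N and received n from Greta (nn), so Marcus is Nn.
Every other individual is either homozygous by phenotype or has at least one consistent homozygous assignment, so the count is 3.

3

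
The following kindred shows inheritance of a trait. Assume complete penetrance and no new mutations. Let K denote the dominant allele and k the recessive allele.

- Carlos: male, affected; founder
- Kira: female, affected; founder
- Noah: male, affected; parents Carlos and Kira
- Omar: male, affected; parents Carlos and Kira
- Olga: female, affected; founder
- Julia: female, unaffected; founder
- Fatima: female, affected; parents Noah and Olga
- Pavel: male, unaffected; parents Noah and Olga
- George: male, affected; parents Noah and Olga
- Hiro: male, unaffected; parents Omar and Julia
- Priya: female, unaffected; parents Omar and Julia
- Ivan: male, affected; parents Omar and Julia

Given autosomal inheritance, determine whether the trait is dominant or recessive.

Noah and Olga are both affected yet have an unaffected child Pavel. Under a recessive model two affected parents are homozygous and every child would be affected, so the trait cannot be recessive.

dominant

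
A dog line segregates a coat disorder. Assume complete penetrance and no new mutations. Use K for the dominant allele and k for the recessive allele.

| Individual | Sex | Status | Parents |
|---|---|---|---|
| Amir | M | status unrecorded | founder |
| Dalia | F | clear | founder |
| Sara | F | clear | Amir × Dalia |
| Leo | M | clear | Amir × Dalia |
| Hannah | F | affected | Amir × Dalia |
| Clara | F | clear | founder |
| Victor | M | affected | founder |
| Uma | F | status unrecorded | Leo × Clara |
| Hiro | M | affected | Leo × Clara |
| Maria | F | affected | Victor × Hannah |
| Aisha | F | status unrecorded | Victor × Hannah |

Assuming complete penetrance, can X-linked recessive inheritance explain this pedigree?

A consistent assignment under X-linked recessive exists: Amir X^k Y, Dalia X^K X^k, Sara X^K X^k, Leo X^K Y, Hannah X^k X^k, Clara X^K X^k, Victor X^k Y, Uma X^K X^K, Hiro X^k Y, Maria X^k X^k, Aisha X^k X^k.
In this assignment every recorded phenotype matches its genotype and every non-founder's genotype is obtainable from its parents' genotypes, so the pedigree is consistent.

Yes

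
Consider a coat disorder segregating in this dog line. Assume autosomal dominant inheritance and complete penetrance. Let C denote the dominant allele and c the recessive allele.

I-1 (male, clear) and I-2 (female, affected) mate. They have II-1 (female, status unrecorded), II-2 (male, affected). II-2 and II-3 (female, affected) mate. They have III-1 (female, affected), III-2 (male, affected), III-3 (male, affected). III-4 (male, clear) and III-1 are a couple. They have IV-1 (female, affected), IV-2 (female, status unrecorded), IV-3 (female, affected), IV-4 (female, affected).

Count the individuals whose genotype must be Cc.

4

Obligate heterozygotes: II-2 is affected so carries C and received c from I-1 (cc), so II-2 is Cc; IV-1 is affected so carries C and received c from III-4 (cc), so IV-1 is Cc; IV-3 is affected so carries C and received c from III-4 (cc), so IV-3 is Cc; IV-4 is affected so carries C and received c from III-4 (cc), so IV-4 is Cc.
Every other individual is either homozygous by phenotype or has at least one consistent homozygous assignment, so the count is 4.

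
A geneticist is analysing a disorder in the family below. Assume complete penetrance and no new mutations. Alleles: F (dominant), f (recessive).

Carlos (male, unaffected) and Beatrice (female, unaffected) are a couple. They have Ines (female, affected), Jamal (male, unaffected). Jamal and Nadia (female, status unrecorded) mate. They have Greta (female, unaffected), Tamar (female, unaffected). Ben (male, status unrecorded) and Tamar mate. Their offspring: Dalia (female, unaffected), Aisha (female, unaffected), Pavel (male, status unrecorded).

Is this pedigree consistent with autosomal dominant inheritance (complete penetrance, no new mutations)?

No

Under autosomal dominant, Ines (affected, female) cannot arise from Carlos (unaffected) × Beatrice (unaffected).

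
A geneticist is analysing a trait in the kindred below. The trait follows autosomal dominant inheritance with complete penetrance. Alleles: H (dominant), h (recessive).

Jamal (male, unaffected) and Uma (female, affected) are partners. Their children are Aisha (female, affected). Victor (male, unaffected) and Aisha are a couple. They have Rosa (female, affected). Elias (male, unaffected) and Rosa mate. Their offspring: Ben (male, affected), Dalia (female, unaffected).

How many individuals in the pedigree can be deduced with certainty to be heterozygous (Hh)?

3

Obligate heterozygotes: Aisha is affected so carries H and received h from Jamal (hh), so Aisha is Hh; Rosa is affected so carries H and received h from Victor (hh), so Rosa is Hh; Ben is affected so carries H and received h from Elias (hh), so Ben is Hh.
Every other individual is either homozygous by phenotype or has at least one consistent homozygous assignment, so the count is 3.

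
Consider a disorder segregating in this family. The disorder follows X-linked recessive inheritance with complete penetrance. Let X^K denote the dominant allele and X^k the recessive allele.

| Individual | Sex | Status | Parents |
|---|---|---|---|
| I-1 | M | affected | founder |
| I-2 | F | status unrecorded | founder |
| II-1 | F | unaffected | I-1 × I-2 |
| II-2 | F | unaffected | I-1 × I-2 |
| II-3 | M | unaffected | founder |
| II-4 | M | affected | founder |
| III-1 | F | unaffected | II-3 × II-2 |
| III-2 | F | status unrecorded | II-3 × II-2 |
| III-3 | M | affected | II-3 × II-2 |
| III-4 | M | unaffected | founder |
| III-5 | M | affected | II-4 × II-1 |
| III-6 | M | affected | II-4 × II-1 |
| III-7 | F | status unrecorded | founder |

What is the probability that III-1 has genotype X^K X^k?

1/2

II-3 is unaffected, so II-3 is X^K Y.
II-2 is unaffected so carries K and received k from I-1 (X^k Y), so II-2 is X^K X^k.
Their cross gives offspring ratios 1/2 X^K X^K : 1/2 X^K X^k. Conditioning on III-1 being unaffected, P(X^K X^k) = 1/2 / 1 = 1/2.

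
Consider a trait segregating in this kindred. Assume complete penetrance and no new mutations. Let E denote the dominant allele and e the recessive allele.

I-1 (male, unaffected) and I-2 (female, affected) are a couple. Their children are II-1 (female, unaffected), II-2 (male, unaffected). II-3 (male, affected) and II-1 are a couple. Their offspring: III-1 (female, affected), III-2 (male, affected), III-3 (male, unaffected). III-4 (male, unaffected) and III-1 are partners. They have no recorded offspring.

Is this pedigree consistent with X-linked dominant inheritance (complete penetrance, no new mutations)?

Under X-linked dominant, III-2 (affected, male) cannot arise from II-3 (affected) × II-1 (unaffected).

No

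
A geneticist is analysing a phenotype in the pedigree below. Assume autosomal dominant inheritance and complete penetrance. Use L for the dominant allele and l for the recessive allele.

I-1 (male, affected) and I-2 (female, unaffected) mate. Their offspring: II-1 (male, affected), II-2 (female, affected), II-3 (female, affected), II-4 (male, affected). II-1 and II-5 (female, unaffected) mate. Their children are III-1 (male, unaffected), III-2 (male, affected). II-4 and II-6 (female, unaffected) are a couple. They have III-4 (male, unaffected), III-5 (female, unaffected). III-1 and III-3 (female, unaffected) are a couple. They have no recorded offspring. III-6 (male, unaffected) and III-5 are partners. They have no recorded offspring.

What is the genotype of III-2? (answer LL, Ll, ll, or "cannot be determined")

Ll

From phenotype alone, III-2 is LL or Ll.
III-2 is affected so carries L and received l from II-5 (ll), so III-2 is Ll.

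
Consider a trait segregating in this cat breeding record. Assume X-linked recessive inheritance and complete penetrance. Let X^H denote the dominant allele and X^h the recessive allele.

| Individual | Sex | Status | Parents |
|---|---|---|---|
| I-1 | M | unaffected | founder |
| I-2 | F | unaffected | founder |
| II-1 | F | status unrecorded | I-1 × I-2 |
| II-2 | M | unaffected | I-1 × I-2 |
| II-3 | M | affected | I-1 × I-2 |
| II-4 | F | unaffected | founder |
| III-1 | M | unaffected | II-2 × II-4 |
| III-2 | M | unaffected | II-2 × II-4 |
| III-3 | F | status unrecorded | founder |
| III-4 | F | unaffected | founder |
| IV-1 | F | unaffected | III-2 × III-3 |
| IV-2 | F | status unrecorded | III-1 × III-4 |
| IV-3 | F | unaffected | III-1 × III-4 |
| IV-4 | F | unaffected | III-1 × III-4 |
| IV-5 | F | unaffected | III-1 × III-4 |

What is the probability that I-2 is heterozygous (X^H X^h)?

I-2 is unaffected so carries H and passed h to II-3 (X^h Y), so I-2 is X^H X^h, giving P(X^H X^h) = 1.

1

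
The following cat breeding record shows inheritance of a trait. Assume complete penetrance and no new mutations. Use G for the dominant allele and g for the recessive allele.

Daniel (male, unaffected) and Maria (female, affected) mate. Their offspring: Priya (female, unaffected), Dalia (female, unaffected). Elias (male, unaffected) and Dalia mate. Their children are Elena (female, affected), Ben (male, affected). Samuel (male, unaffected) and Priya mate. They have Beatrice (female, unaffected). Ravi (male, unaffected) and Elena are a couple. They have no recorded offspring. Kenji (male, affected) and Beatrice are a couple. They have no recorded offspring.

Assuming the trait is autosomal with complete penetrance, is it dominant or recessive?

Elias and Dalia are both unaffected yet have an affected child Elena. Under dominance, an affected child requires at least one affected parent, so the trait cannot be dominant.

recessive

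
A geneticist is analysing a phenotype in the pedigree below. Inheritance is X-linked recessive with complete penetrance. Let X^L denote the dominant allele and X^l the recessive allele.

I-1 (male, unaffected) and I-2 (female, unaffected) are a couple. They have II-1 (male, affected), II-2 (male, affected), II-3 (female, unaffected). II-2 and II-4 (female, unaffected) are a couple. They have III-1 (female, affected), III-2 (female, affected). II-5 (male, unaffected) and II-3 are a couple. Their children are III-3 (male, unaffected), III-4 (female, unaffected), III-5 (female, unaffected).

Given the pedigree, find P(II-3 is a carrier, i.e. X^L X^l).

1/3

I-1 is unaffected, so I-1 is X^L Y.
I-2 is unaffected so carries L and passed l to II-1 (X^l Y), so I-2 is X^L X^l.
Their cross gives offspring ratios 1/2 X^L X^L : 1/2 X^L X^l. Conditioning on II-3 being unaffected, P(X^L X^l) = 1/2 / 1 = 1/2 before taking II-3's own offspring into account.
II-5 is unaffected, so II-5 is X^L Y.
Now use II-3's offspring. Probability of each recorded status — unaffected son III-3: 1/2 if II-3 is X^L X^l, 1 if X^L X^L. (III-4, III-5: equally likely either way, so uninformative.)
Bayes: P(X^L X^l) = 1/2·1/2 / (1/2·1/2 + 1/2·1) = 1/3.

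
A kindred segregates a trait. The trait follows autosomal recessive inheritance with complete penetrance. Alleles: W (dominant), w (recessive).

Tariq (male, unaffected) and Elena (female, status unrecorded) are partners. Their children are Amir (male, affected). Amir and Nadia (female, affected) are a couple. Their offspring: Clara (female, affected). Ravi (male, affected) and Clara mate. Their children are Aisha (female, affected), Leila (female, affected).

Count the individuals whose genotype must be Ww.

Obligate heterozygotes: Tariq is unaffected so carries W and passed w to Amir (ww), so Tariq is Ww.
Every other individual is either homozygous by phenotype or has at least one consistent homozygous assignment, so the count is 1.

1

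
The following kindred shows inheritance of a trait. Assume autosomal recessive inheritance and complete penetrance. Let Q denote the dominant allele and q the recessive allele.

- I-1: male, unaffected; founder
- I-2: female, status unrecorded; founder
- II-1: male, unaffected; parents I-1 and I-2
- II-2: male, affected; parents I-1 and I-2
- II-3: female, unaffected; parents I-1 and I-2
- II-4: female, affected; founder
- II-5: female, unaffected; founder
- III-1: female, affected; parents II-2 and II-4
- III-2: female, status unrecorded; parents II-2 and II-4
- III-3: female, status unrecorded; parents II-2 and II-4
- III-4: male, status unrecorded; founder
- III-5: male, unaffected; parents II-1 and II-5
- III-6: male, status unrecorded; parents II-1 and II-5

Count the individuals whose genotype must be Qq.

1

Obligate heterozygotes: I-1 is unaffected so carries Q and passed q to II-2 (qq), so I-1 is Qq.
Every other individual is either homozygous by phenotype or has at least one consistent homozygous assignment, so the count is 1.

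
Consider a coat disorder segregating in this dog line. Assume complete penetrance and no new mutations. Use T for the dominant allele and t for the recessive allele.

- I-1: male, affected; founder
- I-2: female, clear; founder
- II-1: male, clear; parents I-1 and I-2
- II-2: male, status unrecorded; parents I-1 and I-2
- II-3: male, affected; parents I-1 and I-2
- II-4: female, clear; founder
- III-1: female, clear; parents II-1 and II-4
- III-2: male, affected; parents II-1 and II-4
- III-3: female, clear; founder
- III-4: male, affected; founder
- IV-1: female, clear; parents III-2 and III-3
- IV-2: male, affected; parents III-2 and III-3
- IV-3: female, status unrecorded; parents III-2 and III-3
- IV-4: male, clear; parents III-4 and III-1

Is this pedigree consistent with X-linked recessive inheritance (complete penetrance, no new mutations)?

A consistent assignment under X-linked recessive exists: I-1 X^t Y, I-2 X^T X^t, II-1 X^T Y, II-2 X^T Y, II-3 X^t Y, II-4 X^T X^t, III-1 X^T X^T, III-2 X^t Y, III-3 X^T X^t, III-4 X^t Y, IV-1 X^T X^t, IV-2 X^t Y, IV-3 X^T X^t, IV-4 X^T Y.
In this assignment every recorded phenotype matches its genotype and every non-founder's genotype is obtainable from its parents' genotypes, so the pedigree is consistent.

Yes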